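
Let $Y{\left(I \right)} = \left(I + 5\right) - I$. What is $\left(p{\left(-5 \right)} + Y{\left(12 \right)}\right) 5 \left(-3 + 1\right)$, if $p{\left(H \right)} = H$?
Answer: $0$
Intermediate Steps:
$Y{\left(I \right)} = 5$ ($Y{\left(I \right)} = \left(5 + I\right) - I = 5$)
$\left(p{\left(-5 \right)} + Y{\left(12 \right)}\right) 5 \left(-3 + 1\right) = \left(-5 + 5\right) 5 \left(-3 + 1\right) = 0 \cdot 5 \left(-2\right) = 0 \left(-10\right) = 0$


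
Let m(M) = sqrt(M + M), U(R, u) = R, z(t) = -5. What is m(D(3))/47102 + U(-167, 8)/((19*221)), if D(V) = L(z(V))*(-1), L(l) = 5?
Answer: -167/4199 + I*sqrt(10)/47102 ≈ -0.039771 + 6.7137e-5*I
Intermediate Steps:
D(V) = -5 (D(V) = 5*(-1) = -5)
m(M) = sqrt(2)*sqrt(M) (m(M) = sqrt(2*M) = sqrt(2)*sqrt(M))
m(D(3))/47102 + U(-167, 8)/((19*221)) = (sqrt(2)*sqrt(-5))/47102 - 167/(19*221) = (sqrt(2)*(I*sqrt(5)))*(1/47102) - 167/4199 = (I*sqrt(10))*(1/47102) - 167*1/4199 = I*sqrt(10)/47102 - 167/4199 = -167/4199 + I*sqrt(10)/47102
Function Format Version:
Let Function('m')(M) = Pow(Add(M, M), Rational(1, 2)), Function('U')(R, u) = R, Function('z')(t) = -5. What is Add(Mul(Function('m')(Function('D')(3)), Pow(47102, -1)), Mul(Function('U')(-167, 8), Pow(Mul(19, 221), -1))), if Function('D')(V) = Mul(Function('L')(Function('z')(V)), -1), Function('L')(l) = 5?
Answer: Add(Rational(-167, 4199), Mul(Rational(1, 47102), I, Pow(10, Rational(1, 2)))) ≈ Add(-0.039771, Mul(6.7137e-5, I))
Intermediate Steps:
Function('D')(V) = -5 (Function('D')(V) = Mul(5, -1) = -5)
Function('m')(M) = Mul(Pow(2, Rational(1, 2)), Pow(M, Rational(1, 2))) (Function('m')(M) = Pow(Mul(2, M), Rational(1, 2)) = Mul(Pow(2, Rational(1, 2)), Pow(M, Rational(1, 2))))
Add(Mul(Function('m')(Function('D')(3)), Pow(47102, -1)), Mul(Function('U')(-167, 8), Pow(Mul(19, 221), -1))) = Add(Mul(Mul(Pow(2, Rational(1, 2)), Pow(-5, Rational(1, 2))), Pow(47102, -1)), Mul(-167, Pow(Mul(19, 221), -1))) = Add(Mul(Mul(Pow(2, Rational(1, 2)), Mul(I, Pow(5, Rational(1, 2)))), Rational(1, 47102)), Mul(-167, Pow(4199, -1))) = Add(Mul(Mul(I, Pow(10, Rational(1, 2))), Rational(1, 47102)), Mul(-167, Rational(1, 4199))) = Add(Mul(Rational(1, 47102), I, Pow(10, Rational(1, 2))), Rational(-167, 4199)) = Add(Rational(-167, 4199), Mul(Rational(1, 47102), I, Pow(10, Rational(1, 2))))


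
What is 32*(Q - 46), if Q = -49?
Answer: -3040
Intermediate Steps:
32*(Q - 46) = 32*(-49 - 46) = 32*(-95) = -3040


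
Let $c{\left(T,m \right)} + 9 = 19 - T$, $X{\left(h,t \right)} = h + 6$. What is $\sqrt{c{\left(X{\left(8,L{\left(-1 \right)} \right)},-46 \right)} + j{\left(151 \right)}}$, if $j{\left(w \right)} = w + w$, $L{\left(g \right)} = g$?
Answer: $\sqrt{298} \approx 17.263$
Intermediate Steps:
$j{\left(w \right)} = 2 w$
$X{\left(h,t \right)} = 6 + h$
$c{\left(T,m \right)} = 10 - T$ ($c{\left(T,m \right)} = -9 - \left(-19 + T\right) = 10 - T$)
$\sqrt{c{\left(X{\left(8,L{\left(-1 \right)} \right)},-46 \right)} + j{\left(151 \right)}} = \sqrt{\left(10 - \left(6 + 8\right)\right) + 2 \cdot 151} = \sqrt{\left(10 - 14\right) + 302} = \sqrt{-4 + 302} = \sqrt{298}$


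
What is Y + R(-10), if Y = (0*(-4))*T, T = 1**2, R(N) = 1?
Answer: 1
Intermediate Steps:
T = 1
Y = 0 (Y = (0*(-4))*1 = 0*1 = 0)
Y + R(-10) = 0 + 1 = 1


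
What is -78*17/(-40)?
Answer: 663/20 ≈ 33.150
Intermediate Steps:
-78*17/(-40) = -1326*(-1/40) = 663/20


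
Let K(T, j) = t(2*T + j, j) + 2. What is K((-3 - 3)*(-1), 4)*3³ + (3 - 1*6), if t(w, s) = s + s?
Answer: 267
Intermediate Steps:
t(w, s) = 2*s
K(T, j) = 2 + 2*j (K(T, j) = 2*j + 2 = 2 + 2*j)
K((-3 - 3)*(-1), 4)*3³ + (3 - 1*6) = (2 + 2*4)*3³ + (3 - 1*6) = (2 + 8)*27 + (3 - 6) = 10*27 - 3 = 270 - 3 = 267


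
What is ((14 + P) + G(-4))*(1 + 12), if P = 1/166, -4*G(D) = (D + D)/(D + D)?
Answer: 59371/332 ≈ 178.83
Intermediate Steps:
G(D) = -1/4 (G(D) = -(D + D)/(4*(D + D)) = -2*D/(4*(2*D)) = -2*D*1/(2*D)/4 = -1/4*1 = -1/4)
P = 1/166 ≈ 0.0060241
((14 + P) + G(-4))*(1 + 12) = ((14 + 1/166) - 1/4)*(1 + 12) = (2325/166 - 1/4)*13 = (4567/332)*13 = 59371/332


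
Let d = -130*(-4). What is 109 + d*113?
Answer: 58869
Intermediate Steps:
d = 520
109 + d*113 = 109 + 520*113 = 109 + 58760 = 58869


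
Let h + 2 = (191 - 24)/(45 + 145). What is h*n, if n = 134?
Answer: -14271/95 ≈ -150.22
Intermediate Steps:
h = -213/190 (h = -2 + (191 - 24)/(45 + 145) = -2 + 167/190 = -213/190 ≈ -1.1211)
h*n = -213/190*134 = -14271/95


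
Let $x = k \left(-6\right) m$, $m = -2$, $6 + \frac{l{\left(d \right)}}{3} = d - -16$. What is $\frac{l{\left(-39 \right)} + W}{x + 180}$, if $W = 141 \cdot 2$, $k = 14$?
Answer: $\frac{65}{116} \approx 0.56034$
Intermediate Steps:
$W = 282$
$l{\left(d \right)} = 30 + 3 d$ ($l{\left(d \right)} = -18 + 3 \left(d - -16\right) = -18 + 3 \left(d + 16\right) = -18 + 3 \left(16 + d\right) = -18 + \left(48 + 3 d\right) = 30 + 3 d$)
$x = 168$ ($x = 14 \left(-6\right) \left(-2\right) = \left(-84\right) \left(-2\right) = 168$)
$\frac{l{\left(-39 \right)} + W}{x + 180} = \frac{\left(30 + 3 \left(-39\right)\right) + 282}{168 + 180} = \frac{\left(30 - 117\right) + 282}{348} = \left(-87 + 282\right) \frac{1}{348} = 195 \cdot \frac{1}{348} = \frac{65}{116}$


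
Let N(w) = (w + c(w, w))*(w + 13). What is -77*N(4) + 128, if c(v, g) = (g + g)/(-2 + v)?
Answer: -10344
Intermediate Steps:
c(v, g) = 2*g/(-2 + v) (c(v, g) = (2*g)/(-2 + v) = 2*g/(-2 + v))
N(w) = (13 + w)*(w + 2*w/(-2 + w)) (N(w) = (w + 2*w/(-2 + w))*(w + 13) = (w + 2*w/(-2 + w))*(13 + w) = (13 + w)*(w + 2*w/(-2 + w)))
-77*N(4) + 128 = -77*4²*(13 + 4)/(-2 + 4) + 128 = -1232*17/2 + 128 = -77*136 + 128 = -10472 + 128 = -10344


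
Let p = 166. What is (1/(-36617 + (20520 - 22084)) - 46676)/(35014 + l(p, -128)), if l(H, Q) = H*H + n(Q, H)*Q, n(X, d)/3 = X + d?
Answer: -1782136357/1831848018 ≈ -0.97286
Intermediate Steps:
n(X, d) = 3*X + 3*d (n(X, d) = 3*(X + d) = 3*X + 3*d)
l(H, Q) = H**2 + Q*(3*H + 3*Q) (l(H, Q) = H*H + (3*Q + 3*H)*Q = H**2 + (3*H + 3*Q)*Q = H**2 + Q*(3*H + 3*Q))
(1/(-36617 + (20520 - 22084)) - 46676)/(35014 + l(p, -128)) = (1/(-36617 + (20520 - 22084)) - 46676)/(35014 + (166**2 + 3*(-128)*(166 - 128))) = (1/(-36617 - 1564) - 46676)/(35014 + (27556 + 3*(-128)*38)) = (1/(-38181) - 46676)/(35014 + (27556 - 14592)) = (-1/38181 - 46676)/(35014 + 12964) = -1782136357/38181/47978 = -1782136357/38181*1/47978 = -1782136357/1831848018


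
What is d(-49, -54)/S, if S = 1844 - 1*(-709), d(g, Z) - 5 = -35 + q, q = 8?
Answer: -22/2553 ≈ -0.0086173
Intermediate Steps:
d(g, Z) = -22 (d(g, Z) = 5 + (-35 + 8) = 5 - 27 = -22)
S = 2553 (S = 1844 + 709 = 2553)
d(-49, -54)/S = -22/2553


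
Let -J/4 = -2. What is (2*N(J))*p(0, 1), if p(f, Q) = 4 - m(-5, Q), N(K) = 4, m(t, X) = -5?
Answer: 72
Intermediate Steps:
J = 8 (J = -4*(-2) = 8)
p(f, Q) = 9 (p(f, Q) = 4 - 1*(-5) = 4 + 5 = 9)
(2*N(J))*p(0, 1) = (2*4)*9 = 8*9 = 72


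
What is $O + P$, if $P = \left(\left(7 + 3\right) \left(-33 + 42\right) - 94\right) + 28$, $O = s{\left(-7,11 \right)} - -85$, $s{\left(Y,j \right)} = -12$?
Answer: $97$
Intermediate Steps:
$O = 73$ ($O = -12 - -85 = -12 + 85 = 73$)
$P = 24$ ($P = \left(10 \cdot 9 - 94\right) + 28 = \left(90 - 94\right) + 28 = -4 + 28 = 24$)
$O + P = 73 + 24 = 97$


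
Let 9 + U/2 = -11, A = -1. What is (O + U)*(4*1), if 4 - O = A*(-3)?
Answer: -156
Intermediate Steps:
O = 1 (O = 4 - (-1)*(-3) = 4 - 1*3 = 4 - 3 = 1)
U = -40 (U = -18 + 2*(-11) = -18 - 22 = -40)
(O + U)*(4*1) = (1 - 40)*(4*1) = -39*4 = -156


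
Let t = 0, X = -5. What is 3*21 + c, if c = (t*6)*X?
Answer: 63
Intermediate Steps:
c = 0 (c = (0*6)*(-5) = 0*(-5) = 0)
3*21 + c = 3*21 + 0 = 63 + 0 = 63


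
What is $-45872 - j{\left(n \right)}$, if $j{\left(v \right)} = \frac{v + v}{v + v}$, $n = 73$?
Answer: $-45873$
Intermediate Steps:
$j{\left(v \right)} = 1$ ($j{\left(v \right)} = \frac{2 v}{2 v} = 2 v \frac{1}{2 v} = 1$)
$-45872 - j{\left(n \right)} = -45872 - 1 = -45873$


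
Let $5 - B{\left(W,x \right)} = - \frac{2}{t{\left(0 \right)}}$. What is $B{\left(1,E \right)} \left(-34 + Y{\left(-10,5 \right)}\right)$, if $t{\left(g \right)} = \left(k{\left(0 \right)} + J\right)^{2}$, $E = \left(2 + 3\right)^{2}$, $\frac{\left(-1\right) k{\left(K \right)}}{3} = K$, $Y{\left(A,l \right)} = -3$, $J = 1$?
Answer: $-259$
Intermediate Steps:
$k{\left(K \right)} = - 3 K$
$E = 25$ ($E = 5^{2} = 25$)
$t{\left(g \right)} = 1$ ($t{\left(g \right)} = \left(\left(-3\right) 0 + 1\right)^{2} = \left(0 + 1\right)^{2} = 1^{2} = 1$)
$B{\left(W,x \right)} = 7$ ($B{\left(W,x \right)} = 5 - - \frac{2}{1} = 5 - \left(-2\right) 1 = 5 - -2 = 5 + 2 = 7$)
$B{\left(1,E \right)} \left(-34 + Y{\left(-10,5 \right)}\right) = 7 \left(-34 - 3\right) = 7 \left(-37\right) = -259$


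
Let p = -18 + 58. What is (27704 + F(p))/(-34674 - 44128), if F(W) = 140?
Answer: -13922/39401 ≈ -0.35334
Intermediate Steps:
p = 40
(27704 + F(p))/(-34674 - 44128) = (27704 + 140)/(-34674 - 44128) = 27844/(-78802) = 27844*(-1/78802) = -13922/39401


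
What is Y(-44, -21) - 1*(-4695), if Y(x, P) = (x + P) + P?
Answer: 4609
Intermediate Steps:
Y(x, P) = x + 2*P (Y(x, P) = (P + x) + P = x + 2*P)
Y(-44, -21) - 1*(-4695) = (-44 + 2*(-21)) - 1*(-4695) = (-44 - 42) + 4695 = -86 + 4695 = 4609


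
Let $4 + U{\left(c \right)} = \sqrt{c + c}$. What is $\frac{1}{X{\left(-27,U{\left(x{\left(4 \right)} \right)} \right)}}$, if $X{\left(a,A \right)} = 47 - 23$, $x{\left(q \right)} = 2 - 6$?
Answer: $\frac{1}{24} \approx 0.041667$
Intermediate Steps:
$x{\left(q \right)} = -4$ ($x{\left(q \right)} = 2 - 6 = -4$)
$U{\left(c \right)} = -4 + \sqrt{2} \sqrt{c}$ ($U{\left(c \right)} = -4 + \sqrt{c + c} = -4 + \sqrt{2 c} = -4 + \sqrt{2} \sqrt{c}$)
$X{\left(a,A \right)} = 24$ ($X{\left(a,A \right)} = 47 - 23 = 24$)
$\frac{1}{X{\left(-27,U{\left(x{\left(4 \right)} \right)} \right)}} = \frac{1}{24}$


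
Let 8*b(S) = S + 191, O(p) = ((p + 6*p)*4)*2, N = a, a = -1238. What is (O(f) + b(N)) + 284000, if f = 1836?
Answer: 3093481/8 ≈ 3.8669e+5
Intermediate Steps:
N = -1238
O(p) = 56*p (O(p) = ((7*p)*4)*2 = (28*p)*2 = 56*p)
b(S) = 191/8 + S/8 (b(S) = (S + 191)/8 = (191 + S)/8 = 191/8 + S/8)
(O(f) + b(N)) + 284000 = (56*1836 + (191/8 + (1/8)*(-1238))) + 284000 = (102816 + (191/8 - 619/4)) + 284000 = (102816 - 1047/8) + 284000 = 821481/8 + 284000 = 3093481/8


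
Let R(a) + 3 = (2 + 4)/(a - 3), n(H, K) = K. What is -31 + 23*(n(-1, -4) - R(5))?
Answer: -123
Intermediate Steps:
R(a) = -3 + 6/(-3 + a) (R(a) = -3 + (2 + 4)/(a - 3) = -3 + 6/(-3 + a))
-31 + 23*(n(-1, -4) - R(5)) = -31 + 23*(-4 - 3*(5 - 1*5)/(-3 + 5)) = -31 + 23*(-4 - 3*(5 - 5)/2) = -31 + 23*(-4 - 3*0/2) = -31 + 23*(-4 - 1*0) = -31 + 23*(-4 + 0) = -31 + 23*(-4) = -31 - 92 = -123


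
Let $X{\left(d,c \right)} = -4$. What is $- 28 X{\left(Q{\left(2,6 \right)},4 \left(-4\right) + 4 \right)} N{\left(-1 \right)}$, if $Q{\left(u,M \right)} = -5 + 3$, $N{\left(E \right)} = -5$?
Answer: $-560$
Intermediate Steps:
$Q{\left(u,M \right)} = -2$
$- 28 X{\left(Q{\left(2,6 \right)},4 \left(-4\right) + 4 \right)} N{\left(-1 \right)} = \left(-28\right) \left(-4\right) \left(-5\right) = 112 \left(-5\right) = -560$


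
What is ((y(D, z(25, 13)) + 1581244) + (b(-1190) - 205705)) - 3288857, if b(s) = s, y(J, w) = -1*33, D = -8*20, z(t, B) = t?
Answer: -1914541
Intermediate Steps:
D = -160
y(J, w) = -33
((y(D, z(25, 13)) + 1581244) + (b(-1190) - 205705)) - 3288857 = ((-33 + 1581244) + (-1190 - 205705)) - 3288857 = (1581211 - 206895) - 3288857 = 1374316 - 3288857 = -1914541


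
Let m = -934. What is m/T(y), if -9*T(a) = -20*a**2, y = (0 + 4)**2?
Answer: -4203/2560 ≈ -1.6418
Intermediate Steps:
y = 16 (y = 4**2 = 16)
T(a) = 20*a**2/9 (T(a) = -(-20)*a**2/9 = 20*a**2/9)
m/T(y) = -934/((20/9)*16**2) = -934/((20/9)*256) = -934/5120/9 = -934*9/5120 = -4203/2560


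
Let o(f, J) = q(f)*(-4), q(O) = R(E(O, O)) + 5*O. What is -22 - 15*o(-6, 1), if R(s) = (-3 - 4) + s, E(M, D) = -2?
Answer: -2362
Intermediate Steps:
R(s) = -7 + s
q(O) = -9 + 5*O (q(O) = (-7 - 2) + 5*O = -9 + 5*O)
o(f, J) = 36 - 20*f (o(f, J) = (-9 + 5*f)*(-4) = 36 - 20*f)
-22 - 15*o(-6, 1) = -22 - 15*(36 - 20*(-6)) = -22 - 15*(36 + 120) = -22 - 15*156 = -22 - 2340 = -2362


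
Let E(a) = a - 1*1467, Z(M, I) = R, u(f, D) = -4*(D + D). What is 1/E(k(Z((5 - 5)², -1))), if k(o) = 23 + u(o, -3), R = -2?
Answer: -1/1420 ≈ -0.00070423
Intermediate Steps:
u(f, D) = -8*D
Z(M, I) = -2
k(o) = 47 (k(o) = 23 - 8*(-3) = 23 + 24 = 47)
E(a) = -1467 + a (E(a) = a - 1467 = -1467 + a)
1/E(k(Z((5 - 5)², -1))) = 1/(-1467 + 47) = 1/(-1420) = -1/1420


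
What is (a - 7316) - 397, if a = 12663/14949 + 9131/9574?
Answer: -122626681973/15902414 ≈ -7711.2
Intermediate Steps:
a = 28637209/15902414 (a = 12663*(1/14949) + 9131*(1/9574) = 1407/1661 + 9131/9574 = 28637209/15902414 ≈ 1.8008)
(a - 7316) - 397 = (28637209/15902414 - 7316) - 397 = -116313423615/15902414 - 397 = -122626681973/15902414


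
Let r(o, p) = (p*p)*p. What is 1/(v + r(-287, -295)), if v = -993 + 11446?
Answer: -1/25661922 ≈ -3.8968e-8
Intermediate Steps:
r(o, p) = p**3 (r(o, p) = p**2*p = p**3)
v = 10453
1/(v + r(-287, -295)) = 1/(10453 + (-295)**3) = 1/(10453 - 25672375) = 1/(-25661922) = -1/25661922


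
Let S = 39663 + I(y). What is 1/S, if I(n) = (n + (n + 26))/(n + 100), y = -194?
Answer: 47/1864342 ≈ 2.5210e-5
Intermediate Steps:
I(n) = (26 + 2*n)/(100 + n) (I(n) = (n + (26 + n))/(100 + n) = (26 + 2*n)/(100 + n))
S = 1864342/47 (S = 39663 + 2*(13 - 194)/(100 - 194) = 39663 + 2*(-181)/(-94) = 39663 + 2*(-1/94)*(-181) = 39663 + 181/47 = 1864342/47 ≈ 39667.)
1/S = 1/(1864342/47) = 47/1864342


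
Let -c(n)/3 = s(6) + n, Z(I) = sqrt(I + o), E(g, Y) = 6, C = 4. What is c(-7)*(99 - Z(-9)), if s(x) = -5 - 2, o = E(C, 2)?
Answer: 4158 - 42*I*sqrt(3) ≈ 4158.0 - 72.746*I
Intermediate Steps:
o = 6
s(x) = -7
Z(I) = sqrt(6 + I) (Z(I) = sqrt(I + 6) = sqrt(6 + I))
c(n) = 21 - 3*n (c(n) = -3*(-7 + n) = 21 - 3*n)
c(-7)*(99 - Z(-9)) = (21 - 3*(-7))*(99 - sqrt(6 - 9)) = (21 + 21)*(99 - sqrt(-3)) = 42*(99 - I*sqrt(3)) = 4158 - 42*I*sqrt(3)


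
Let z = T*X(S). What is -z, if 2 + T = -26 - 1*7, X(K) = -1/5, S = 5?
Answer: -7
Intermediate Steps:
X(K) = -1/5 (X(K) = -1*1/5 = -1/5)
T = -35 (T = -2 + (-26 - 1*7) = -2 + (-26 - 7) = -2 - 33 = -35)
z = 7 (z = -35*(-1/5) = 7)
-z = -1*7 = -7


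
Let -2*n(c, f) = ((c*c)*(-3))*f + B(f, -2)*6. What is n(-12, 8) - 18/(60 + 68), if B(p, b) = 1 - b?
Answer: 110007/64 ≈ 1718.9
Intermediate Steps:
n(c, f) = -9 + 3*f*c**2/2 (n(c, f) = -(((c*c)*(-3))*f + (1 - 1*(-2))*6)/2 = -((c**2*(-3))*f + (1 + 2)*6)/2 = -((-3*c**2)*f + 3*6)/2 = -(-3*f*c**2 + 18)/2 = -(18 - 3*f*c**2)/2 = -9 + 3*f*c**2/2)
n(-12, 8) - 18/(60 + 68) = (-9 + (3/2)*8*(-12)**2) - 18/(60 + 68) = (-9 + (3/2)*8*144) - 18/128 = (-9 + 1728) + (1/128)*(-18) = 1719 - 9/64 = 110007/64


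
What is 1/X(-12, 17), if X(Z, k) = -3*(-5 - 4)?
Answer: 1/27 ≈ 0.037037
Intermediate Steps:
X(Z, k) = 27 (X(Z, k) = -3*(-9) = 27)
1/X(-12, 17) = 1/27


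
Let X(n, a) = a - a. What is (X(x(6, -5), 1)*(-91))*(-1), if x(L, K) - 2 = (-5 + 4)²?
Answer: 0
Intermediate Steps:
x(L, K) = 3 (x(L, K) = 2 + (-5 + 4)² = 2 + (-1)² = 2 + 1 = 3)
X(n, a) = 0
(X(x(6, -5), 1)*(-91))*(-1) = (0*(-91))*(-1) = 0*(-1) = 0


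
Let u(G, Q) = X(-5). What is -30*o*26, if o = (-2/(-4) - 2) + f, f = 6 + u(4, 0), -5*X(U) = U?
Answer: -4290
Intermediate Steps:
X(U) = -U/5
u(G, Q) = 1 (u(G, Q) = -1/5*(-5) = 1)
f = 7 (f = 6 + 1 = 7)
o = 11/2 (o = (-2/(-4) - 2) + 7 = (-2*(-1/4) - 2) + 7 = (1/2 - 2) + 7 = -3/2 + 7 = 11/2 ≈ 5.5000)
-30*o*26 = -30*11/2*26 = -165*26 = -4290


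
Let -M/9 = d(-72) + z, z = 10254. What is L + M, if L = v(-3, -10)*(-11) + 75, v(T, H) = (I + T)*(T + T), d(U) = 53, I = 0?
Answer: -92886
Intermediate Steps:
v(T, H) = 2*T² (v(T, H) = (0 + T)*(T + T) = T*(2*T) = 2*T²)
M = -92763 (M = -9*(53 + 10254) = -9*10307 = -92763)
L = -123 (L = (2*(-3)²)*(-11) + 75 = (2*9)*(-11) + 75 = 18*(-11) + 75 = -198 + 75 = -123)
L + M = -123 - 92763 = -92886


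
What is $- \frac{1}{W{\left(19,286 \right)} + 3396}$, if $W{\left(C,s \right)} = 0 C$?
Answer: $- \frac{1}{3396} \approx -0.00029446$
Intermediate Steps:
$W{\left(C,s \right)} = 0$
$- \frac{1}{W{\left(19,286 \right)} + 3396} = - \frac{1}{0 + 3396} = - \frac{1}{3396}$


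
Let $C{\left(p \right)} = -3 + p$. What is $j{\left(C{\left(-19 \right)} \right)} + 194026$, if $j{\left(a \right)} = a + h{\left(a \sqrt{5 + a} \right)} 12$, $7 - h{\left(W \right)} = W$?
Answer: $194088 + 264 i \sqrt{17} \approx 1.9409 \cdot 10^{5} + 1088.5 i$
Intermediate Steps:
$h{\left(W \right)} = 7 - W$
$j{\left(a \right)} = 84 + a - 12 a \sqrt{5 + a}$ ($j{\left(a \right)} = a + \left(7 - a \sqrt{5 + a}\right) 12 = a - \left(-84 + 12 a \sqrt{5 + a}\right) = 84 + a - 12 a \sqrt{5 + a}$)
$j{\left(C{\left(-19 \right)} \right)} + 194026 = \left(84 - 22 - 12 \left(-3 - 19\right) \sqrt{5 - 22}\right) + 194026 = \left(84 - 22 - - 264 \sqrt{5 - 22}\right) + 194026 = \left(84 - 22 - - 264 \sqrt{-17}\right) + 194026 = \left(84 - 22 - - 264 i \sqrt{17}\right) + 194026 = \left(84 - 22 + 264 i \sqrt{17}\right) + 194026 = \left(62 + 264 i \sqrt{17}\right) + 194026 = 194088 + 264 i \sqrt{17}$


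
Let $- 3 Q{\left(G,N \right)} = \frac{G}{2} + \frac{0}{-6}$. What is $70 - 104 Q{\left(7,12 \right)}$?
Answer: $\frac{574}{3} \approx 191.33$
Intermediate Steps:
$Q{\left(G,N \right)} = - \frac{G}{6}$ ($Q{\left(G,N \right)} = - \frac{\frac{G}{2} + \frac{0}{-6}}{3} = - \frac{G \frac{1}{2} + 0 \left(- \frac{1}{6}\right)}{3} = - \frac{\frac{G}{2} + 0}{3} = - \frac{\frac{1}{2} G}{3} = - \frac{G}{6}$)
$70 - 104 Q{\left(7,12 \right)} = 70 - 104 \left(\left(- \frac{1}{6}\right) 7\right) = 70 - - \frac{364}{3} = 70 + \frac{364}{3} = \frac{574}{3}$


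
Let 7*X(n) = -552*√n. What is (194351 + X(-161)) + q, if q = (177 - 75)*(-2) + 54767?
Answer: 248914 - 552*I*√161/7 ≈ 2.4891e+5 - 1000.6*I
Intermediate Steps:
X(n) = -552*√n/7 (X(n) = (-552*√n)/7 = -552*√n/7)
q = 54563 (q = 102*(-2) + 54767 = -204 + 54767 = 54563)
(194351 + X(-161)) + q = (194351 - 552*I*√161/7) + 54563 = 248914 - 552*I*√161/7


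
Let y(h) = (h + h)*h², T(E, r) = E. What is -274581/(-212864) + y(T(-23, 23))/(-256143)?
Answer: 75511833659/54523623552 ≈ 1.3849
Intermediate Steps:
y(h) = 2*h³ (y(h) = (2*h)*h² = 2*h³)
-274581/(-212864) + y(T(-23, 23))/(-256143) = -274581/(-212864) + (2*(-23)³)/(-256143) = -274581*(-1/212864) + (2*(-12167))*(-1/256143) = 274581/212864 - 24334*(-1/256143) = 274581/212864 + 24334/256143 = 75511833659/54523623552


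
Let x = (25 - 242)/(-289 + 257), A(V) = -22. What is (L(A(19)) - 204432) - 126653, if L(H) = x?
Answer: -10594503/32 ≈ -3.3108e+5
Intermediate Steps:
x = 217/32 (x = -217/(-32) = -217*(-1/32) = 217/32 ≈ 6.7813)
L(H) = 217/32
(L(A(19)) - 204432) - 126653 = (217/32 - 204432) - 126653 = -6541607/32 - 126653 = -10594503/32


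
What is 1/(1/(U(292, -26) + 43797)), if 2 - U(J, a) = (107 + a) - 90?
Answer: 43808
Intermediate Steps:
U(J, a) = -15 - a (U(J, a) = 2 - ((107 + a) - 90) = 2 - (17 + a) = 2 + (-17 - a) = -15 - a)
1/(1/(U(292, -26) + 43797)) = 1/(1/((-15 - 1*(-26)) + 43797)) = 1/(1/((-15 + 26) + 43797)) = 1/(1/(11 + 43797)) = 1/(1/43808) = 43808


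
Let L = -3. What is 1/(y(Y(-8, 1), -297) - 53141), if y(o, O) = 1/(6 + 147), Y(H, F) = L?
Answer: -153/8130572 ≈ -1.8818e-5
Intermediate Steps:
Y(H, F) = -3
y(o, O) = 1/153
1/(y(Y(-8, 1), -297) - 53141) = 1/(1/153 - 53141) = 1/(-8130572/153) = -153/8130572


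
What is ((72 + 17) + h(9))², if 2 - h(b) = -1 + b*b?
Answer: 121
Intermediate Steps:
h(b) = 3 - b² (h(b) = 2 - (-1 + b*b) = 2 - (-1 + b²) = 2 + (1 - b²) = 3 - b²)
((72 + 17) + h(9))² = ((72 + 17) + (3 - 1*9²))² = (89 + (3 - 1*81))² = (89 + (3 - 81))² = (89 - 78)² = 11² = 121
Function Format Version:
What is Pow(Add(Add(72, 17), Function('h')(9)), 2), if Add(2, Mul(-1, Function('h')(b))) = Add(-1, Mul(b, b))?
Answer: 121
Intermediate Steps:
Function('h')(b) = Add(3, Mul(-1, Pow(b, 2))) (Function('h')(b) = Add(2, Mul(-1, Add(-1, Mul(b, b)))) = Add(2, Mul(-1, Add(-1, Pow(b, 2)))) = Add(2, Add(1, Mul(-1, Pow(b, 2)))) = Add(3, Mul(-1, Pow(b, 2))))
Pow(Add(Add(72, 17), Function('h')(9)), 2) = Pow(Add(Add(72, 17), Add(3, Mul(-1, Pow(9, 2)))), 2) = Pow(Add(89, Add(3, Mul(-1, 81))), 2) = Pow(Add(89, Add(3, -81)), 2) = Pow(Add(89, -78), 2) = Pow(11, 2) = 121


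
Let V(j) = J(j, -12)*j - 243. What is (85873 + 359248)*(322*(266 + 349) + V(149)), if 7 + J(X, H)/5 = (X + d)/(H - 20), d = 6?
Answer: 2691570571309/32 ≈ 8.4112e+10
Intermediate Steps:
J(X, H) = -35 + 5*(6 + X)/(-20 + H) (J(X, H) = -35 + 5*((X + 6)/(H - 20)) = -35 + 5*((6 + X)/(-20 + H)) = -35 + 5*(6 + X)/(-20 + H))
V(j) = -243 + j*(-575/16 - 5*j/32) (V(j) = (5*(146 + j - 7*(-12))/(-20 - 12))*j - 243 = (5*(146 + j + 84)/(-32))*j - 243 = (5*(-1/32)*(230 + j))*j - 243 = (-575/16 - 5*j/32)*j - 243 = j*(-575/16 - 5*j/32) - 243 = -243 + j*(-575/16 - 5*j/32))
(85873 + 359248)*(322*(266 + 349) + V(149)) = (85873 + 359248)*(322*(266 + 349) + (-243 - 5/32*149*(230 + 149))) = 445121*(322*615 + (-243 - 5/32*149*379)) = 445121*(198030 + (-243 - 282355/32)) = 445121*(198030 - 290131/32) = 445121*(6046829/32) = 2691570571309/32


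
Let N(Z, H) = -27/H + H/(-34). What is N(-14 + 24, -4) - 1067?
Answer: -72089/68 ≈ -1060.1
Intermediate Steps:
N(Z, H) = -27/H - H/34 (N(Z, H) = -27/H + H*(-1/34) = -27/H - H/34)
N(-14 + 24, -4) - 1067 = (-27/(-4) - 1/34*(-4)) - 1067 = (-27*(-¼) + 2/17) - 1067 = (27/4 + 2/17) - 1067 = 467/68 - 1067 = -72089/68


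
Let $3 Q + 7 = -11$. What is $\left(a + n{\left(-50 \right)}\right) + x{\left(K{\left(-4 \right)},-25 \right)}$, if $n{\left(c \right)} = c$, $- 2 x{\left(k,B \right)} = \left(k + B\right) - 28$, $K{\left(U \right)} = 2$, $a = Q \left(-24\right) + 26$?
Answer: $\frac{291}{2} \approx 145.5$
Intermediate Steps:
$Q = -6$ ($Q = - \frac{7}{3} + \frac{1}{3} \left(-11\right) = - \frac{7}{3} - \frac{11}{3} = -6$)
$a = 170$ ($a = \left(-6\right) \left(-24\right) + 26 = 144 + 26 = 170$)
$x{\left(k,B \right)} = 14 - \frac{B}{2} - \frac{k}{2}$ ($x{\left(k,B \right)} = - \frac{\left(k + B\right) - 28}{2} = - \frac{\left(B + k\right) - 28}{2} = - \frac{-28 + B + k}{2} = 14 - \frac{B}{2} - \frac{k}{2}$)
$\left(a + n{\left(-50 \right)}\right) + x{\left(K{\left(-4 \right)},-25 \right)} = \left(170 - 50\right) - - \frac{51}{2} = 120 + \left(14 + \frac{25}{2} - 1\right) = 120 + \frac{51}{2} = \frac{291}{2}$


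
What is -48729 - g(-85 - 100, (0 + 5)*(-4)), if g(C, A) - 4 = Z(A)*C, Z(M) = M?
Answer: -52433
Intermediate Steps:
g(C, A) = 4 + A*C
-48729 - g(-85 - 100, (0 + 5)*(-4)) = -48729 - (4 + ((0 + 5)*(-4))*(-85 - 100)) = -48729 - (4 + (5*(-4))*(-185)) = -48729 - (4 - 20*(-185)) = -48729 - (4 + 3700) = -48729 - 1*3704 = -48729 - 3704 = -52433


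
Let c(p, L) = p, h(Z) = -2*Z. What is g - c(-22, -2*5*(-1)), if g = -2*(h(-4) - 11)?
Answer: 28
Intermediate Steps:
g = 6 (g = -2*(-2*(-4) - 11) = -2*(8 - 11) = -2*(-3) = 6)
g - c(-22, -2*5*(-1)) = 6 - 1*(-22) = 6 + 22 = 28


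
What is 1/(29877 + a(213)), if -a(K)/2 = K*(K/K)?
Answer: 1/29451 ≈ 3.3955e-5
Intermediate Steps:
a(K) = -2*K (a(K) = -2*K*K/K = -2*K)
1/(29877 + a(213)) = 1/(29877 - 2*213) = 1/(29877 - 426) = 1/29451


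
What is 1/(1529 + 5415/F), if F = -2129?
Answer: 2129/3249826 ≈ 0.00065511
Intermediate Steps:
1/(1529 + 5415/F) = 1/(1529 + 5415/(-2129)) = 1/(1529 + 5415*(-1/2129)) = 1/(1529 - 5415/2129) = 1/(3249826/2129) = 2129/3249826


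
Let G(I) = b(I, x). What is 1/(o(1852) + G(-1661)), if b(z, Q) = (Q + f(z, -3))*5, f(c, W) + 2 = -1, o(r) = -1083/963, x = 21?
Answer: 321/28529 ≈ 0.011252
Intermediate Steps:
o(r) = -361/321 (o(r) = -1083*1/963 = -361/321)
f(c, W) = -3 (f(c, W) = -2 - 1 = -3)
b(z, Q) = -15 + 5*Q (b(z, Q) = (Q - 3)*5 = (-3 + Q)*5 = -15 + 5*Q)
G(I) = 90 (G(I) = -15 + 5*21 = -15 + 105 = 90)
1/(o(1852) + G(-1661)) = 1/(-361/321 + 90) = 1/(28529/321) = 321/28529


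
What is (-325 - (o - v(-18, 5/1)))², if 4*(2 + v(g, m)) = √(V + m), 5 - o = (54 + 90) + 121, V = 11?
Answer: 4356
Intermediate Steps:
o = -260 (o = 5 - ((54 + 90) + 121) = 5 - (144 + 121) = 5 - 1*265 = 5 - 265 = -260)
v(g, m) = -2 + √(11 + m)/4
(-325 - (o - v(-18, 5/1)))² = (-325 - (-260 - (-2 + √(11 + 5/1)/4)))² = (-325 - (-260 - (-2 + √(11 + 5*1)/4)))² = (-325 - (-260 - (-2 + √(11 + 5)/4)))² = (-325 - (-260 - (-2 + √16/4)))² = (-325 - (-260 - (-2 + (¼)*4)))² = (-325 - (-260 - (-2 + 1)))² = (-325 - (-260 - 1*(-1)))² = (-325 - (-260 + 1))² = (-325 - 1*(-259))² = (-325 + 259)² = (-66)² = 4356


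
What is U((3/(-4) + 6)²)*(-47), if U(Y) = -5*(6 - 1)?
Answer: 1175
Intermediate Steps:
U(Y) = -25 (U(Y) = -5*5 = -25)
U((3/(-4) + 6)²)*(-47) = -25*(-47) = 1175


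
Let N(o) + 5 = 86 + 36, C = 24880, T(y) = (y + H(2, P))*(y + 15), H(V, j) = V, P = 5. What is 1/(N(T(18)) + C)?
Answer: 1/24997 ≈ 4.0005e-5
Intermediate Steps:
T(y) = (2 + y)*(15 + y) (T(y) = (y + 2)*(y + 15) = (2 + y)*(15 + y))
N(o) = 117 (N(o) = -5 + (86 + 36) = -5 + 122 = 117)
1/(N(T(18)) + C) = 1/(117 + 24880) = 1/24997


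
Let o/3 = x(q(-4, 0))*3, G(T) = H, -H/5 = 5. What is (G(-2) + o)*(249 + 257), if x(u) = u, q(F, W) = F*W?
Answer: -12650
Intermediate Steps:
H = -25 (H = -5*5 = -25)
G(T) = -25
o = 0 (o = 3*(-4*0*3) = 3*(0*3) = 3*0 = 0)
(G(-2) + o)*(249 + 257) = (-25 + 0)*(249 + 257) = -25*506 = -12650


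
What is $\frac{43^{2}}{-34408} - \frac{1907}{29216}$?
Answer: $- \frac{1359505}{11423456} \approx -0.11901$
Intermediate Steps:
$\frac{43^{2}}{-34408} - \frac{1907}{29216} = 1849 \left(- \frac{1}{34408}\right) - \frac{1907}{29216} = - \frac{1849}{34408} - \frac{1907}{29216} = - \frac{1359505}{11423456}$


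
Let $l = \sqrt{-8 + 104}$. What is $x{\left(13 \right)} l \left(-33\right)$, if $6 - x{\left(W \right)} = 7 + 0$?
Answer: $132 \sqrt{6} \approx 323.33$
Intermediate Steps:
$x{\left(W \right)} = -1$ ($x{\left(W \right)} = 6 - \left(7 + 0\right) = 6 - 7 = -1$)
$l = 4 \sqrt{6}$ ($l = \sqrt{96} = 4 \sqrt{6} \approx 9.798$)
$x{\left(13 \right)} l \left(-33\right) = - 4 \sqrt{6} \left(-33\right) = 132 \sqrt{6}$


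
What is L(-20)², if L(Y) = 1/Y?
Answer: 1/400 ≈ 0.0025000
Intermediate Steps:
L(-20)² = (1/(-20))² = (-1/20)² = 1/400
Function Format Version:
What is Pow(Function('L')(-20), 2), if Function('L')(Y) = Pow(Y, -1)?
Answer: Rational(1, 400) ≈ 0.0025000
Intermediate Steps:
Pow(Function('L')(-20), 2) = Pow(Pow(-20, -1), 2) = Pow(Rational(-1, 20), 2) = Rational(1, 400)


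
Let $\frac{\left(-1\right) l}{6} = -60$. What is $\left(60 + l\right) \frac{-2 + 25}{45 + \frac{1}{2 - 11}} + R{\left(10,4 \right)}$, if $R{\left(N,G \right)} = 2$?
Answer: $\frac{21937}{101} \approx 217.2$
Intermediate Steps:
$l = 360$ ($l = \left(-6\right) \left(-60\right) = 360$)
$\left(60 + l\right) \frac{-2 + 25}{45 + \frac{1}{2 - 11}} + R{\left(10,4 \right)} = \left(60 + 360\right) \frac{-2 + 25}{45 + \frac{1}{2 - 11}} + 2 = 420 \frac{23}{45 + \frac{1}{-9}} + 2 = 420 \frac{23}{45 - \frac{1}{9}} + 2 = 420 \frac{23}{\frac{404}{9}} + 2 = 420 \cdot 23 \cdot \frac{9}{404} + 2 = 420 \cdot \frac{207}{404} + 2 = \frac{21735}{101} + 2 = \frac{21937}{101}$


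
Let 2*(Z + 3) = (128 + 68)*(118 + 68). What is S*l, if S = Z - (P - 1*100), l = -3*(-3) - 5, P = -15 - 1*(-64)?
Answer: 73104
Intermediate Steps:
P = 49 (P = -15 + 64 = 49)
Z = 18225 (Z = -3 + ((128 + 68)*(118 + 68))/2 = -3 + (196*186)/2 = -3 + (½)*36456 = -3 + 18228 = 18225)
l = 4 (l = 9 - 5 = 4)
S = 18276 (S = 18225 - (49 - 1*100) = 18225 - (49 - 100) = 18225 - 1*(-51) = 18225 + 51 = 18276)
S*l = 18276*4 = 73104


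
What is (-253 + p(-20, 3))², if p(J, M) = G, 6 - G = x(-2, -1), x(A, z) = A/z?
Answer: 62001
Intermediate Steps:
G = 4 (G = 6 - (-2)/(-1) = 6 - (-2)*(-1) = 6 - 1*2 = 6 - 2 = 4)
p(J, M) = 4
(-253 + p(-20, 3))² = (-253 + 4)² = (-249)² = 62001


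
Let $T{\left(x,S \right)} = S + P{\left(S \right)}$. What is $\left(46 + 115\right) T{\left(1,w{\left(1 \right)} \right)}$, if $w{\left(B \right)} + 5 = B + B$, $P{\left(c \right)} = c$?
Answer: $-966$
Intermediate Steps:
$w{\left(B \right)} = -5 + 2 B$ ($w{\left(B \right)} = -5 + \left(B + B\right) = -5 + 2 B$)
$T{\left(x,S \right)} = 2 S$ ($T{\left(x,S \right)} = S + S = 2 S$)
$\left(46 + 115\right) T{\left(1,w{\left(1 \right)} \right)} = \left(46 + 115\right) 2 \left(-5 + 2 \cdot 1\right) = 161 \cdot 2 \left(-5 + 2\right) = 161 \cdot 2 \left(-3\right) = 161 \left(-6\right) = -966$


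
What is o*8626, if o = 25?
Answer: 215650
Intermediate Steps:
o*8626 = 25*8626 = 215650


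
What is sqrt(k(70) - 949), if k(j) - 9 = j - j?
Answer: 2*I*sqrt(235) ≈ 30.659*I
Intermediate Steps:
k(j) = 9 (k(j) = 9 + (j - j) = 9 + 0 = 9)
sqrt(k(70) - 949) = sqrt(9 - 949) = sqrt(-940) = 2*I*sqrt(235)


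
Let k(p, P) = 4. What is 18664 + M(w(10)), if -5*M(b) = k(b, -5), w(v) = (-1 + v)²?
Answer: 93316/5 ≈ 18663.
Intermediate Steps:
M(b) = -⅘ (M(b) = -⅕*4 = -⅘)
18664 + M(w(10)) = 18664 - ⅘ = 93316/5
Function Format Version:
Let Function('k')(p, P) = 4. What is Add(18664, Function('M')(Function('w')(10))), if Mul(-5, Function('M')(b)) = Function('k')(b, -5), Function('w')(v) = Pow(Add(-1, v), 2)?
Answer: Rational(93316, 5) ≈ 18663.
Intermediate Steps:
Function('M')(b) = Rational(-4, 5) (Function('M')(b) = Mul(Rational(-1, 5), 4) = Rational(-4, 5))
Add(18664, Function('M')(Function('w')(10))) = Add(18664, Rational(-4, 5)) = Rational(93316, 5)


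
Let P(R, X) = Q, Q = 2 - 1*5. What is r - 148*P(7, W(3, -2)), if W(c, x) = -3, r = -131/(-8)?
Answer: 3683/8 ≈ 460.38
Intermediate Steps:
r = 131/8 (r = -131*(-⅛) = 131/8 ≈ 16.375)
Q = -3 (Q = 2 - 5 = -3)
P(R, X) = -3
r - 148*P(7, W(3, -2)) = 131/8 - 148*(-3) = 131/8 + 444 = 3683/8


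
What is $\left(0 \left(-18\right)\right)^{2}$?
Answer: $0$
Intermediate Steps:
$\left(0 \left(-18\right)\right)^{2} = 0^{2} = 0$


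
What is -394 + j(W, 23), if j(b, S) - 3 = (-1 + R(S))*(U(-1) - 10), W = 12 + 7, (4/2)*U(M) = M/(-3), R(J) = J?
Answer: -1822/3 ≈ -607.33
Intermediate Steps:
U(M) = -M/6 (U(M) = (M/(-3))/2 = (M*(-⅓))/2 = (-M/3)/2 = -M/6)
W = 19
j(b, S) = 77/6 - 59*S/6 (j(b, S) = 3 + (-1 + S)*(-⅙*(-1) - 10) = 3 + (-1 + S)*(⅙ - 10) = 3 + (-1 + S)*(-59/6) = 3 + (59/6 - 59*S/6) = 77/6 - 59*S/6)
-394 + j(W, 23) = -394 + (77/6 - 59/6*23) = -394 + (77/6 - 1357/6) = -394 - 640/3 = -1822/3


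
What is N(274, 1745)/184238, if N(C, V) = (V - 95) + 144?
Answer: 897/92119 ≈ 0.0097374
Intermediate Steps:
N(C, V) = 49 + V (N(C, V) = (-95 + V) + 144 = 49 + V)
N(274, 1745)/184238 = (49 + 1745)/184238 = 1794*(1/184238) = 897/92119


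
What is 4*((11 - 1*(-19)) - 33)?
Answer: -12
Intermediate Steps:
4*((11 - 1*(-19)) - 33) = 4*((11 + 19) - 33) = 4*(30 - 33) = 4*(-3) = -12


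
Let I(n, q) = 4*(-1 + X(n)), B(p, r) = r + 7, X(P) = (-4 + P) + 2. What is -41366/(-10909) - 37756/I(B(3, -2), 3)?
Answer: -102887319/21818 ≈ -4715.7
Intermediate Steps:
X(P) = -2 + P
B(p, r) = 7 + r
I(n, q) = -12 + 4*n (I(n, q) = 4*(-1 + (-2 + n)) = 4*(-3 + n) = -12 + 4*n)
-41366/(-10909) - 37756/I(B(3, -2), 3) = -41366/(-10909) - 37756/(-12 + 4*(7 - 2)) = -41366*(-1/10909) - 37756/(-12 + 4*5) = 41366/10909 - 37756/(-12 + 20) = 41366/10909 - 37756/8 = 41366/10909 - 37756*⅛ = 41366/10909 - 9439/2 = -102887319/21818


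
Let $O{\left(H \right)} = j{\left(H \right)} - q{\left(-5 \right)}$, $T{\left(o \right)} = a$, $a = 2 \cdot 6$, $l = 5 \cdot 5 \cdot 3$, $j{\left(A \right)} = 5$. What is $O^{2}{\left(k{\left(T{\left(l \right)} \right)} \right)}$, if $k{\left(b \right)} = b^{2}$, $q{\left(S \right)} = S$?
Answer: $100$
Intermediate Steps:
$l = 75$ ($l = 25 \cdot 3 = 75$)
$a = 12$
$T{\left(o \right)} = 12$
$O{\left(H \right)} = 10$ ($O{\left(H \right)} = 5 - -5 = 5 + 5 = 10$)
$O^{2}{\left(k{\left(T{\left(l \right)} \right)} \right)} = 10^{2} = 100$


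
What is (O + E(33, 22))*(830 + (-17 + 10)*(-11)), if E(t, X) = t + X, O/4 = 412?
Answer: 1544621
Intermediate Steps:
O = 1648 (O = 4*412 = 1648)
E(t, X) = X + t
(O + E(33, 22))*(830 + (-17 + 10)*(-11)) = (1648 + (22 + 33))*(830 + (-17 + 10)*(-11)) = (1648 + 55)*(830 - 7*(-11)) = 1703*(830 + 77) = 1703*907 = 1544621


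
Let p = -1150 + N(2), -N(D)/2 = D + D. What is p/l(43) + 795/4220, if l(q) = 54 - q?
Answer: -975603/9284 ≈ -105.08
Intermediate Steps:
N(D) = -4*D (N(D) = -2*(D + D) = -4*D)
p = -1158 (p = -1150 - 4*2 = -1150 - 8 = -1158)
p/l(43) + 795/4220 = -1158/(54 - 1*43) + 795/4220 = -1158/(54 - 43) + 795*(1/4220) = -1158/11 + 159/844 = -975603/9284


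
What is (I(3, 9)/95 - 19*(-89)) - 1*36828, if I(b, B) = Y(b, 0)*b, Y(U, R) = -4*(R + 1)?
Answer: -3338027/95 ≈ -35137.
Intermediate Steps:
Y(U, R) = -4 - 4*R (Y(U, R) = -4*(1 + R) = -4 - 4*R)
I(b, B) = -4*b (I(b, B) = (-4 - 4*0)*b = (-4 + 0)*b = -4*b)
(I(3, 9)/95 - 19*(-89)) - 1*36828 = (-4*3/95 - 19*(-89)) - 1*36828 = (-12*1/95 + 1691) - 36828 = (-12/95 + 1691) - 36828 = 160633/95 - 36828 = -3338027/95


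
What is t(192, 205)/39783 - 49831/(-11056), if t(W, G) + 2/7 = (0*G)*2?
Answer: 13876964599/3078885936 ≈ 4.5071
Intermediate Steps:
t(W, G) = -2/7 (t(W, G) = -2/7 + (0*G)*2 = -2/7 + 0*2 = -2/7 + 0 = -2/7)
t(192, 205)/39783 - 49831/(-11056) = -2/7/39783 - 49831/(-11056) = -2/7*1/39783 - 49831*(-1/11056) = -2/278481 + 49831/11056 = 13876964599/3078885936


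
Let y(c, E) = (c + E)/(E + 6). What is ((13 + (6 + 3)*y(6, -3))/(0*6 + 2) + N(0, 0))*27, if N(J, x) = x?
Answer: 297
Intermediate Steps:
y(c, E) = (E + c)/(6 + E)
((13 + (6 + 3)*y(6, -3))/(0*6 + 2) + N(0, 0))*27 = ((13 + (6 + 3)*((-3 + 6)/(6 - 3)))/(0*6 + 2) + 0)*27 = ((13 + 9*(3/3))/(0 + 2) + 0)*27 = ((13 + 9*((⅓)*3))/2 + 0)*27 = ((13 + 9*1)*(½) + 0)*27 = ((13 + 9)*(½) + 0)*27 = (22*(½) + 0)*27 = (11 + 0)*27 = 11*27 = 297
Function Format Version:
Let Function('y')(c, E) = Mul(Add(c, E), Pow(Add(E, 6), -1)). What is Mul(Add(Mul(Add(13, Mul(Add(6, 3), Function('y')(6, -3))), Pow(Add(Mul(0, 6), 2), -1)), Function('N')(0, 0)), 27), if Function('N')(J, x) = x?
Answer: 297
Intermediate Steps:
Function('y')(c, E) = Mul(Pow(Add(6, E), -1), Add(E, c)) (Function('y')(c, E) = Mul(Add(E, c), Pow(Add(6, E), -1)) = Mul(Pow(Add(6, E), -1), Add(E, c)))
Mul(Add(Mul(Add(13, Mul(Add(6, 3), Function('y')(6, -3))), Pow(Add(Mul(0, 6), 2), -1)), Function('N')(0, 0)), 27) = Mul(Add(Mul(Add(13, Mul(Add(6, 3), Mul(Pow(Add(6, -3), -1), Add(-3, 6)))), Pow(Add(Mul(0, 6), 2), -1)), 0), 27) = Mul(Add(Mul(Add(13, Mul(9, Mul(Pow(3, -1), 3))), Pow(Add(0, 2), -1)), 0), 27) = Mul(Add(Mul(Add(13, Mul(9, Mul(Rational(1, 3), 3))), Pow(2, -1)), 0), 27) = Mul(Add(Mul(Add(13, Mul(9, 1)), Rational(1, 2)), 0), 27) = Mul(Add(Mul(Add(13, 9), Rational(1, 2)), 0), 27) = Mul(Add(Mul(22, Rational(1, 2)), 0), 27) = Mul(Add(11, 0), 27) = Mul(11, 27) = 297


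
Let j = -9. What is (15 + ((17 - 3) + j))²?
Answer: 400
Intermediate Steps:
(15 + ((17 - 3) + j))² = (15 + ((17 - 3) - 9))² = (15 + (14 - 9))² = (15 + 5)² = 20² = 400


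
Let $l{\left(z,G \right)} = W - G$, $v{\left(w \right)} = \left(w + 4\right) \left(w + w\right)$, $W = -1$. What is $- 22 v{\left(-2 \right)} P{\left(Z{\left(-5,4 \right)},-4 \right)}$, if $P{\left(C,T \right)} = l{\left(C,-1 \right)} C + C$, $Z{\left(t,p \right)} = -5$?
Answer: $-880$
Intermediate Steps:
$v{\left(w \right)} = 2 w \left(4 + w\right)$ ($v{\left(w \right)} = \left(4 + w\right) 2 w = 2 w \left(4 + w\right)$)
$l{\left(z,G \right)} = -1 - G$
$P{\left(C,T \right)} = C$ ($P{\left(C,T \right)} = \left(-1 - -1\right) C + C = \left(-1 + 1\right) C + C = 0 C + C = 0 + C = C$)
$- 22 v{\left(-2 \right)} P{\left(Z{\left(-5,4 \right)},-4 \right)} = - 22 \cdot 2 \left(-2\right) \left(4 - 2\right) \left(-5\right) = - 22 \cdot 2 \left(-2\right) 2 \left(-5\right) = \left(-22\right) \left(-8\right) \left(-5\right) = 176 \left(-5\right) = -880$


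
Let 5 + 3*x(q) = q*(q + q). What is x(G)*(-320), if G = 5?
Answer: -4800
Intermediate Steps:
x(q) = -5/3 + 2*q**2/3 (x(q) = -5/3 + (q*(q + q))/3 = -5/3 + (q*(2*q))/3 = -5/3 + (2*q**2)/3 = -5/3 + 2*q**2/3)
x(G)*(-320) = (-5/3 + (2/3)*5**2)*(-320) = (-5/3 + (2/3)*25)*(-320) = (-5/3 + 50/3)*(-320) = 15*(-320) = -4800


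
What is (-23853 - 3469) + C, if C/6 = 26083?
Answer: 129176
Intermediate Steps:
C = 156498 (C = 6*26083 = 156498)
(-23853 - 3469) + C = (-23853 - 3469) + 156498 = -27322 + 156498 = 129176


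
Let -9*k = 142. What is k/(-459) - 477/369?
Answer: -213121/169371 ≈ -1.2583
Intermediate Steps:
k = -142/9 (k = -⅑*142 = -142/9 ≈ -15.778)
k/(-459) - 477/369 = -142/9/(-459) - 477/369 = -142/9*(-1/459) - 477*1/369 = 142/4131 - 53/41 = -213121/169371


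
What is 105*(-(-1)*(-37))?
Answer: -3885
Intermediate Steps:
105*(-(-1)*(-37)) = 105*(-1*37) = 105*(-37) = -3885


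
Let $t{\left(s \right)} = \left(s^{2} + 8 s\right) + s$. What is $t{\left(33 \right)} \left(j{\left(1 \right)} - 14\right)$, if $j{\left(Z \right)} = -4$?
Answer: $-24948$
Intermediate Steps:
$t{\left(s \right)} = s^{2} + 9 s$
$t{\left(33 \right)} \left(j{\left(1 \right)} - 14\right) = 33 \left(9 + 33\right) \left(-4 - 14\right) = 33 \cdot 42 \left(-18\right) = 1386 \left(-18\right) = -24948$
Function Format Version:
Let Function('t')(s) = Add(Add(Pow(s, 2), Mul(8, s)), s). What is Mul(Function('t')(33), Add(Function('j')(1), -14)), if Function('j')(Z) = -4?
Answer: -24948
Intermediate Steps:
Function('t')(s) = Add(Pow(s, 2), Mul(9, s))
Mul(Function('t')(33), Add(Function('j')(1), -14)) = Mul(Mul(33, Add(9, 33)), Add(-4, -14)) = Mul(Mul(33, 42), -18) = Mul(1386, -18) = -24948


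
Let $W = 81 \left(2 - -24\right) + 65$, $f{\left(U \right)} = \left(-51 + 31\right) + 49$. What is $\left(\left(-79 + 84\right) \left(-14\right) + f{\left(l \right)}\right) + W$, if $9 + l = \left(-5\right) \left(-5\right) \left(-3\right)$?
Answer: $2130$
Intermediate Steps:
$l = -84$ ($l = -9 + \left(-5\right) \left(-5\right) \left(-3\right) = -9 + 25 \left(-3\right) = -9 - 75 = -84$)
$f{\left(U \right)} = 29$ ($f{\left(U \right)} = -20 + 49 = 29$)
$W = 2171$ ($W = 81 \left(2 + 24\right) + 65 = 81 \cdot 26 + 65 = 2106 + 65 = 2171$)
$\left(\left(-79 + 84\right) \left(-14\right) + f{\left(l \right)}\right) + W = \left(\left(-79 + 84\right) \left(-14\right) + 29\right) + 2171 = \left(5 \left(-14\right) + 29\right) + 2171 = \left(-70 + 29\right) + 2171 = -41 + 2171 = 2130$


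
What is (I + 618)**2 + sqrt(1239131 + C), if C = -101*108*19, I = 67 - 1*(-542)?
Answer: 1505529 + sqrt(1031879) ≈ 1.5065e+6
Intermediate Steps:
I = 609 (I = 67 + 542 = 609)
C = -207252 (C = -10908*19 = -207252)
(I + 618)**2 + sqrt(1239131 + C) = (609 + 618)**2 + sqrt(1239131 - 207252) = 1227**2 + sqrt(1031879) = 1505529 + sqrt(1031879)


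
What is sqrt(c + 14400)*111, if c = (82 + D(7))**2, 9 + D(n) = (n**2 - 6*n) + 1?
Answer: 333*sqrt(2329) ≈ 16070.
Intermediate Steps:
D(n) = -8 + n**2 - 6*n (D(n) = -9 + ((n**2 - 6*n) + 1) = -9 + (1 + n**2 - 6*n) = -8 + n**2 - 6*n)
c = 6561 (c = (82 + (-8 + 7**2 - 6*7))**2 = (82 + (-8 + 49 - 42))**2 = (82 - 1)**2 = 81**2 = 6561)
sqrt(c + 14400)*111 = sqrt(6561 + 14400)*111 = sqrt(20961)*111 = (3*sqrt(2329))*111 = 333*sqrt(2329)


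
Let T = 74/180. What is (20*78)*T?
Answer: 1924/3 ≈ 641.33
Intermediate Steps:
T = 37/90 (T = 74*(1/180) = 37/90 ≈ 0.41111)
(20*78)*T = (20*78)*(37/90) = 1560*(37/90) = 1924/3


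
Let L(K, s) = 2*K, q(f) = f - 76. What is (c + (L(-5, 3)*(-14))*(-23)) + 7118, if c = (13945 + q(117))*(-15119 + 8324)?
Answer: -95030972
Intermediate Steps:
q(f) = -76 + f
c = -95034870 (c = (13945 + (-76 + 117))*(-15119 + 8324) = (13945 + 41)*(-6795) = 13986*(-6795) = -95034870)
(c + (L(-5, 3)*(-14))*(-23)) + 7118 = (-95034870 + ((2*(-5))*(-14))*(-23)) + 7118 = (-95034870 - 10*(-14)*(-23)) + 7118 = (-95034870 + 140*(-23)) + 7118 = (-95034870 - 3220) + 7118 = -95038090 + 7118 = -95030972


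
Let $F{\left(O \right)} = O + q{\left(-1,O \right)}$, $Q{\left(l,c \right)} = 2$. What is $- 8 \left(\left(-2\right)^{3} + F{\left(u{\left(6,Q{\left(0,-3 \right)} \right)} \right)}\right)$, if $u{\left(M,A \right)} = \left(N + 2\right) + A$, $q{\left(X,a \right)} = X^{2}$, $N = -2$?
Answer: $40$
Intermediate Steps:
$u{\left(M,A \right)} = A$ ($u{\left(M,A \right)} = \left(-2 + 2\right) + A = 0 + A = A$)
$F{\left(O \right)} = 1 + O$ ($F{\left(O \right)} = O + \left(-1\right)^{2} = O + 1 = 1 + O$)
$- 8 \left(\left(-2\right)^{3} + F{\left(u{\left(6,Q{\left(0,-3 \right)} \right)} \right)}\right) = - 8 \left(\left(-2\right)^{3} + \left(1 + 2\right)\right) = - 8 \left(-8 + 3\right) = \left(-8\right) \left(-5\right) = 40$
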